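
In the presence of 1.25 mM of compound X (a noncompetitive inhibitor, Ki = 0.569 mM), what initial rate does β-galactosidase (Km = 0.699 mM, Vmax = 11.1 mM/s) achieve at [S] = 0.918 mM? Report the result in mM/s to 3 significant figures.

α = 1 + [I]/Ki = 1 + 1.25/0.569 = 3.197.
For a noncompetitive inhibitor, Vmax is reduced to Vmax/α while Km is unchanged: Km,app = 0.699 mM, Vmax,app = 3.47 mM/s.
v = Vmax,app·[S]/(Km,app + [S]) = 3.47 × 0.918/(0.699 + 0.918) = 1.97 mM/s.

1.97 mM/s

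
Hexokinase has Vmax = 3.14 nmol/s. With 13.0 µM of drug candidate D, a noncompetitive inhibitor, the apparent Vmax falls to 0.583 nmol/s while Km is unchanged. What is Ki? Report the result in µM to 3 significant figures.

2.96 µM

Noncompetitive: Vmax,app = Vmax/α with α = 1 + [I]/Ki.
α = Vmax/Vmax,app = 3.14/0.583 = 5.386.
Since α = 1 + [I]/Ki, [I]/Ki = 5.386 − 1 = 4.386 and Ki = 13.0/4.386 = 2.96 µM.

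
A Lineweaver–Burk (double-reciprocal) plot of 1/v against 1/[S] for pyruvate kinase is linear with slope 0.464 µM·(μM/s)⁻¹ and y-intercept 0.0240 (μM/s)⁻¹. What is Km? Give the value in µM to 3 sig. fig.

19.3 µM

y-intercept = 1/Vmax ⇒ Vmax = 41.7 μM/s; slope = Km/Vmax ⇒ Km = slope × Vmax.
Km = 0.464 × 41.7 = 19.3 µM.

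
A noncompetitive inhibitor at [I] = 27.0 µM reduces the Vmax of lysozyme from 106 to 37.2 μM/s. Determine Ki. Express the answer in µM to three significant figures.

14.6 µM

Noncompetitive: Vmax,app = Vmax/α with α = 1 + [I]/Ki.
α = Vmax/Vmax,app = 106/37.2 = 2.849.
Ki = [I]/(α − 1) = 27.0/1.849 = 14.6 µM.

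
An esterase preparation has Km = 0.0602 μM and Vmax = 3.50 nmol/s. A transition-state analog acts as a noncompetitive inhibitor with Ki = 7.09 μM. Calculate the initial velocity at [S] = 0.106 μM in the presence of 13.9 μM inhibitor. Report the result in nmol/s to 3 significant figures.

0.754 nmol/s

α = 1 + [I]/Ki = 1 + 13.9/7.09 = 2.961.
For a noncompetitive inhibitor, Vmax is reduced to Vmax/α while Km is unchanged: Km,app = 0.0602 μM, Vmax,app = 1.18 nmol/s.
v = Vmax,app·[S]/(Km,app + [S]) = 1.18 × 0.106/(0.0602 + 0.106) = 0.754 nmol/s.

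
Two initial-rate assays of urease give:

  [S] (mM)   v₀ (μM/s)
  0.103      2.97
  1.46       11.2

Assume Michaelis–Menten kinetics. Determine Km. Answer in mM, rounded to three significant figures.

0.389 mM

From v = Vmax[S]/(Km+[S]), each point gives Vmax = v(Km+[S])/[S].
Equating: 2.97(Km+0.103)/0.103 = 11.2(Km+1.46)/1.46.
28.83·Km + 2.97 = 7.671·Km + 11.2, so (28.83 − 7.671)·Km = 11.2 − 2.97.
Km = 8.230/21.16 = 0.389 mM; then Vmax = 2.97(0.389+0.103)/0.103 = 14.2 μM/s.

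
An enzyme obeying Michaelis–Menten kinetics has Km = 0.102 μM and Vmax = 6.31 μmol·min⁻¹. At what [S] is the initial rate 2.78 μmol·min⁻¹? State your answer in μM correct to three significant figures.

0.0803 μM

Rearranging v = Vmax[S]/(Km+[S]) gives [S] = Km·v/(Vmax − v).
[S] = 0.102 × 2.78 / (6.31 − 2.78) = 0.2836/3.530 = 0.0803 μM.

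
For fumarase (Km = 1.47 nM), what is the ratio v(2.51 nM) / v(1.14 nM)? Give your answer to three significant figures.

1.44

Since Vmax cancels, v₂/v₁ = [S]₂(Km+[S]₁) / [S]₁(Km+[S]₂).
= 2.51×(1.47+1.14) / (1.14×(1.47+2.51)) = 6.551/4.537 = 1.44.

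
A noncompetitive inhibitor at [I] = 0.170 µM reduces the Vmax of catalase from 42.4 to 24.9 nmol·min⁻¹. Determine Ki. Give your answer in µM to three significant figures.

0.242 µM

Noncompetitive: Vmax,app = Vmax/α with α = 1 + [I]/Ki.
α = Vmax/Vmax,app = 42.4/24.9 = 1.703.
Ki = [I]/(α − 1) = 0.170/0.7028 = 0.242 µM.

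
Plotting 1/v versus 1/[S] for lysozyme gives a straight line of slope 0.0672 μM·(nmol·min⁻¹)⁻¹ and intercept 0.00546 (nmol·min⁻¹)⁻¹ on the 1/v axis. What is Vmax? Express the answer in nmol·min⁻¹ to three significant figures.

The y-intercept of a Lineweaver–Burk plot equals 1/Vmax, so Vmax = 1/0.00546 = 183 nmol·min⁻¹.

183 nmol·min⁻¹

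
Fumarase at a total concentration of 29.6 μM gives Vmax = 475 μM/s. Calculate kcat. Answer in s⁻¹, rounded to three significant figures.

16.0 s⁻¹

kcat = Vmax/[E]total = 475 μM/s / 29.6 μM = 16.0 s⁻¹.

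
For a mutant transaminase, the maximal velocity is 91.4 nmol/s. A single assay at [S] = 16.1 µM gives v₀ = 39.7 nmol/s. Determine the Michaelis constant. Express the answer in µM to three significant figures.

21.0 µM

From v = Vmax[S]/(Km+[S]), Km = [S](Vmax − v)/v.
Km = 16.1 × (91.4 − 39.7) / 39.7 = 832.4/39.7 = 21.0 µM.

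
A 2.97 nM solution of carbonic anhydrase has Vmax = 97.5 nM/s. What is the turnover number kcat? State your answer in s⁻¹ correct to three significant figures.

kcat = Vmax/[E]total = 97.5 nM/s / 2.97 nM = 32.8 s⁻¹.

32.8 s⁻¹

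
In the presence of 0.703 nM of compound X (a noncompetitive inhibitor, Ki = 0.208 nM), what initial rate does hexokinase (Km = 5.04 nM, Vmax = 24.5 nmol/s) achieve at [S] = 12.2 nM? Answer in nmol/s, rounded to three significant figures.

With α = 1 + [I]/Ki = 1 + 0.703/0.208 = 4.380, the noncompetitive rate law is v = (Vmax/α)·[S] / (Km + [S]).
v = (24.5/4.380)×12.2 / (5.04 + 12.2) = 68.25/17.24 = 3.96 nmol/s.

3.96 nmol/s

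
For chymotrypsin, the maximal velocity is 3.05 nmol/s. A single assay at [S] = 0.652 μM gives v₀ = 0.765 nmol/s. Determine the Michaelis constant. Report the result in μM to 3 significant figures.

v/Vmax = 0.765/3.05 = 0.2508 = [S]/(Km+[S]).
So Km + [S] = [S]/0.2508 = 2.599 μM, giving Km = 2.599 − 0.652 = 1.95 μM.

1.95 μM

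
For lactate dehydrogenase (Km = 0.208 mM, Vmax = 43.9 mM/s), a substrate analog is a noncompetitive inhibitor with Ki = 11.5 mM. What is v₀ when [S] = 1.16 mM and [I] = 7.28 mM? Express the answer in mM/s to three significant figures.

With α = 1 + [I]/Ki = 1 + 7.28/11.5 = 1.633, the noncompetitive rate law is v = (Vmax/α)·[S] / (Km + [S]).
v = (43.9/1.633)×1.16 / (0.208 + 1.16) = 31.18/1.368 = 22.8 mM/s.

22.8 mM/s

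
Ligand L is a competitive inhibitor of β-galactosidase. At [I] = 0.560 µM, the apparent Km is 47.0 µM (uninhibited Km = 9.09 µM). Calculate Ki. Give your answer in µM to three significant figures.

0.134 µM

Competitive: Km,app = α·Km with α = 1 + [I]/Ki.
α = Km,app/Km = 47.0/9.09 = 5.171.
Since α = 1 + [I]/Ki, [I]/Ki = 5.171 − 1 = 4.171 and Ki = 0.560/4.171 = 0.134 µM.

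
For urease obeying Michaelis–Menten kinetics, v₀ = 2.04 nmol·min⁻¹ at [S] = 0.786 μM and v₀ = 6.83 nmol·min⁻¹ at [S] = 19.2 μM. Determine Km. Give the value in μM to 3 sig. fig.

From v = Vmax[S]/(Km+[S]), each point gives Vmax = v(Km+[S])/[S].
Equating: 2.04(Km+0.786)/0.786 = 6.83(Km+19.2)/19.2.
2.595·Km + 2.04 = 0.3557·Km + 6.83, so (2.595 − 0.3557)·Km = 6.83 − 2.04.
Km = 4.790/2.240 = 2.14 μM; then Vmax = 2.04(2.14+0.786)/0.786 = 7.59 nmol·min⁻¹.

2.14 μM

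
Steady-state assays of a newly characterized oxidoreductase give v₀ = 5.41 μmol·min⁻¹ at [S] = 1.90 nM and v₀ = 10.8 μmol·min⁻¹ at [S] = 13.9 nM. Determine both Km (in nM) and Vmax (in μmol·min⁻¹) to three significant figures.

In reciprocal form, 1/v = (Km/Vmax)·(1/[S]) + 1/Vmax. The two points give (1/[S], 1/v) = (0.5263, 0.1848) and (0.07194, 0.09259).
Slope = (0.1848 − 0.09259)/(0.5263 − 0.07194) = 0.2030; intercept = 0.1848 − 0.2030×0.5263 = 0.07799.
Vmax = 1/intercept = 12.8 μmol·min⁻¹; Km = slope × Vmax = 0.2030 × 12.8 = 2.60 nM.

Km = 2.60 nM; Vmax = 12.8 μmol·min⁻¹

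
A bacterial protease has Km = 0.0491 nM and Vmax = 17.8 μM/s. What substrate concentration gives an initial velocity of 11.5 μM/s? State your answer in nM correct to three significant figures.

The required fractional saturation is v/Vmax = 11.5/17.8 = 0.6461.
Then [S]/(Km+[S]) = 0.6461 ⇒ [S] = 0.0491 × 0.6461/(1 − 0.6461) = 0.0896 nM.

0.0896 nM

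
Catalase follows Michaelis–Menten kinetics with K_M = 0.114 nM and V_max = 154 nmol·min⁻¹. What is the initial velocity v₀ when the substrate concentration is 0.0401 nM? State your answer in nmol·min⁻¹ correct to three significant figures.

40.1 nmol·min⁻¹

[S]/(Km+[S]) = 0.0401/0.1541 = 0.2602, the fractional saturation.
v = 0.2602 × Vmax = 0.2602 × 154 = 40.1 nmol·min⁻¹.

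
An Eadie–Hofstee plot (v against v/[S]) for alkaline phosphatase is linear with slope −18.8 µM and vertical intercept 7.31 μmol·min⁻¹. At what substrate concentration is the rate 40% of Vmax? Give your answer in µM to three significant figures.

12.5 µM

The Eadie–Hofstee slope gives Km = 18.8 µM (slope = −Km).
v/Vmax = [S]/(Km+[S]) = 0.4 ⇒ [S] = Km·0.4/(1−0.4) = 18.8 × 0.6667 = 12.5 µM.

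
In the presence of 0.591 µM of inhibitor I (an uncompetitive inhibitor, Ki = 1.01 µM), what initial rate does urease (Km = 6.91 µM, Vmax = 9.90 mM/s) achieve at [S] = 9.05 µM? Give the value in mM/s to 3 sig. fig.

With α = 1 + [I]/Ki = 1 + 0.591/1.01 = 1.585, the uncompetitive rate law is v = (Vmax/α)·[S] / (Km/α + [S]).
v = (9.90/1.585)×9.05 / (6.91/1.585 + 9.05) = 56.52/13.41 = 4.22 mM/s.

4.22 mM/s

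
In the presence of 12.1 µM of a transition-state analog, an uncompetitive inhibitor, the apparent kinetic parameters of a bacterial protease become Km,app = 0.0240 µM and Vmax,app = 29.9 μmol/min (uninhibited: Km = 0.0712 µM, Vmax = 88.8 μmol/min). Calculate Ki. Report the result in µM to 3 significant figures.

6.14 µM

Uncompetitive: Vmax,app = Vmax/α (and Km,app = Km/α) with α = 1 + [I]/Ki.
α = Vmax/Vmax,app = 88.8/29.9 = 2.970.
Ki = [I]/(α − 1) = 12.1/1.970 = 6.14 µM.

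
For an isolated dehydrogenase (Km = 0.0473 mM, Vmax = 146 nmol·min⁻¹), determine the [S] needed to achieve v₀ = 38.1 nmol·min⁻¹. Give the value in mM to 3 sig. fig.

0.0167 mM

The required fractional saturation is v/Vmax = 38.1/146 = 0.2610.
Then [S]/(Km+[S]) = 0.2610 ⇒ [S] = 0.0473 × 0.2610/(1 − 0.2610) = 0.0167 mM.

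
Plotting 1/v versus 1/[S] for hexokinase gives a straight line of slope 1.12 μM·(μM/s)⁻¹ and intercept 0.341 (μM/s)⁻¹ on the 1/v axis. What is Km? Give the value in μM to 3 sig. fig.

y-intercept = 1/Vmax ⇒ Vmax = 2.93 μM/s; slope = Km/Vmax ⇒ Km = slope × Vmax.
Km = 1.12 × 2.93 = 3.28 μM.

3.28 μM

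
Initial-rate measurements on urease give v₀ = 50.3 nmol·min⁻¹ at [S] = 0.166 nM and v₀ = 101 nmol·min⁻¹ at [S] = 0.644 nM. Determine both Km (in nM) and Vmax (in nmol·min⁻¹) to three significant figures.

Km = 0.347 nM; Vmax = 155 nmol·min⁻¹

In reciprocal form, 1/v = (Km/Vmax)·(1/[S]) + 1/Vmax. The two points give (1/[S], 1/v) = (6.024, 0.01988) and (1.553, 0.009901).
Slope = (0.01988 − 0.009901)/(6.024 − 1.553) = 0.002232; intercept = 0.01988 − 0.002232×6.024 = 0.006435.
Vmax = 1/intercept = 155 nmol·min⁻¹; Km = slope × Vmax = 0.002232 × 155 = 0.347 nM.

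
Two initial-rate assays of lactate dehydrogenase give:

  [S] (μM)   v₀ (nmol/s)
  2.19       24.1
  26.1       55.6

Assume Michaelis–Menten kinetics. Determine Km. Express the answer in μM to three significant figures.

3.55 μM

From v = Vmax[S]/(Km+[S]), each point gives Vmax = v(Km+[S])/[S].
Equating: 24.1(Km+2.19)/2.19 = 55.6(Km+26.1)/26.1.
11.00·Km + 24.1 = 2.130·Km + 55.6, so (11.00 − 2.130)·Km = 55.6 − 24.1.
Km = 31.50/8.874 = 3.55 μM; then Vmax = 24.1(3.55+2.19)/2.19 = 63.2 nmol/s.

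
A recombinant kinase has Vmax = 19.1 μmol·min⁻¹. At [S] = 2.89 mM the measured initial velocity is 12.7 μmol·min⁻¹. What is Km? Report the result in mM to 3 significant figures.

1.46 mM

v/Vmax = 12.7/19.1 = 0.6649 = [S]/(Km+[S]).
So Km + [S] = [S]/0.6649 = 4.346 mM, giving Km = 4.346 − 2.89 = 1.46 mM.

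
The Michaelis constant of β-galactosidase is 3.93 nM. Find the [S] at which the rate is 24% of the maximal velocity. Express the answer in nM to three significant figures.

1.24 nM

v/Vmax = [S]/(Km+[S]) = 0.24, so [S] = Km·0.24/(1 − 0.24) = 3.93 × 0.3158.
[S] = 1.24 nM.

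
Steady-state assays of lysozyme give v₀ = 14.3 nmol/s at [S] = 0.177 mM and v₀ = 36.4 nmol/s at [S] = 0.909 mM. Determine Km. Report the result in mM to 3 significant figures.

0.542 mM

From v = Vmax[S]/(Km+[S]), each point gives Vmax = v(Km+[S])/[S].
Equating: 14.3(Km+0.177)/0.177 = 36.4(Km+0.909)/0.909.
80.79·Km + 14.3 = 40.04·Km + 36.4, so (80.79 − 40.04)·Km = 36.4 − 14.3.
Km = 22.10/40.75 = 0.542 mM; then Vmax = 14.3(0.542+0.177)/0.177 = 58.1 nmol/s.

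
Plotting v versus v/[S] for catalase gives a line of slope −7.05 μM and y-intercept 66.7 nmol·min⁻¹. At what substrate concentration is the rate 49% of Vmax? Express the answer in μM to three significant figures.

6.77 μM

The Eadie–Hofstee slope gives Km = 7.05 μM (slope = −Km).
v/Vmax = [S]/(Km+[S]) = 0.49 ⇒ [S] = Km·0.49/(1−0.49) = 7.05 × 0.9608 = 6.77 μM.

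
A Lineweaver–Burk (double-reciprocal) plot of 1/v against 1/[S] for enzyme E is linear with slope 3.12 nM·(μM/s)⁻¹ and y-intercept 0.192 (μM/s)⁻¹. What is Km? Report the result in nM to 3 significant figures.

16.2 nM

y-intercept = 1/Vmax ⇒ Vmax = 5.21 μM/s; slope = Km/Vmax ⇒ Km = slope × Vmax.
Km = 3.12 × 5.21 = 16.2 nM.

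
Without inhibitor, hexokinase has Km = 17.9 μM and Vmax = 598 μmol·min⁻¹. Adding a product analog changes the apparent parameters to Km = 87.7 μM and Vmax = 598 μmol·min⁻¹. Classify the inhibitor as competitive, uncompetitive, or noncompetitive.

Km increases (17.9 → 87.7 μM) while Vmax is unchanged — the hallmark of competitive inhibition.

competitive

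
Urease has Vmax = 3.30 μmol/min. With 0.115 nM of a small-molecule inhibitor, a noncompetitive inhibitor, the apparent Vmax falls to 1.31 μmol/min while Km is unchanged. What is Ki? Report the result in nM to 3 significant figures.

Noncompetitive: Vmax,app = Vmax/α with α = 1 + [I]/Ki.
α = Vmax/Vmax,app = 3.30/1.31 = 2.519.
Since α = 1 + [I]/Ki, [I]/Ki = 2.519 − 1 = 1.519 and Ki = 0.115/1.519 = 0.0757 nM.

0.0757 nM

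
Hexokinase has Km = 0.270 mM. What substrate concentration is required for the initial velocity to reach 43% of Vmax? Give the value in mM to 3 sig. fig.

v/Vmax = [S]/(Km+[S]) = 0.43, so [S] = Km·0.43/(1 − 0.43) = 0.270 × 0.7544.
[S] = 0.204 mM.

0.204 mM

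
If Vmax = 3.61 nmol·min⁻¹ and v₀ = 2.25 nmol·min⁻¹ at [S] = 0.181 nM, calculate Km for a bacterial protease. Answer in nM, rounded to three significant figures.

0.109 nM

From v = Vmax[S]/(Km+[S]), Km = [S](Vmax − v)/v.
Km = 0.181 × (3.61 − 2.25) / 2.25 = 0.2462/2.25 = 0.109 nM.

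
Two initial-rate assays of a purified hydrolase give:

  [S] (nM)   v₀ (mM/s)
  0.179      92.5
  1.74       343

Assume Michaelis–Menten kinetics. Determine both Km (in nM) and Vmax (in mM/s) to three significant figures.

Km = 0.784 nM; Vmax = 497 mM/s

From v = Vmax[S]/(Km+[S]), each point gives Vmax = v(Km+[S])/[S].
Equating: 92.5(Km+0.179)/0.179 = 343(Km+1.74)/1.74.
516.8·Km + 92.5 = 197.1·Km + 343, so (516.8 − 197.1)·Km = 343 − 92.5.
Km = 250.5/319.6 = 0.784 nM; then Vmax = 92.5(0.784+0.179)/0.179 = 497 mM/s.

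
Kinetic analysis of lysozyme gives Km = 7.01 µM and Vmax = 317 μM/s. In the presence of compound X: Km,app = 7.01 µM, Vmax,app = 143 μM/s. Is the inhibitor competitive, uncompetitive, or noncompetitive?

noncompetitive

Vmax decreases (317 → 143 μM/s) while Km is unchanged — pure noncompetitive inhibition.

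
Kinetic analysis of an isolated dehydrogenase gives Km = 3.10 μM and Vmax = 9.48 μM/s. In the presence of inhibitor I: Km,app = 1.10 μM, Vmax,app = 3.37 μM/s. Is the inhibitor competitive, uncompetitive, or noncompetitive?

Both Km and Vmax decrease by the same factor (~2.81-fold) — characteristic of uncompetitive inhibition.

uncompetitive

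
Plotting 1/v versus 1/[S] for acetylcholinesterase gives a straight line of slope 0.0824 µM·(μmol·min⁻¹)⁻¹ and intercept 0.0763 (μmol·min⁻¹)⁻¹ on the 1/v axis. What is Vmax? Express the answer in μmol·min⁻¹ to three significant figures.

The y-intercept of a Lineweaver–Burk plot equals 1/Vmax, so Vmax = 1/0.0763 = 13.1 μmol·min⁻¹.

13.1 μmol·min⁻¹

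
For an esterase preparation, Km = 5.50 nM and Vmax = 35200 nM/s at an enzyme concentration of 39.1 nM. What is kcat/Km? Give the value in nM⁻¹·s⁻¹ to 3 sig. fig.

kcat = Vmax/[E]total = 35200/39.1 = 900 s⁻¹.
kcat/Km = 900/5.50 = 164 nM⁻¹·s⁻¹.

164 nM⁻¹·s⁻¹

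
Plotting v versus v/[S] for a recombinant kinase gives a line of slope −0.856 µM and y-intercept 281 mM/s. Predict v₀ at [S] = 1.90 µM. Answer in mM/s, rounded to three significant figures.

In the Eadie–Hofstee form v = Vmax − Km·(v/[S]), the slope is −Km and the intercept is Vmax, so Km = 0.856 µM and Vmax = 281 mM/s.
v = 281 × 1.90/(0.856 + 1.90) = 194 mM/s.

194 mM/s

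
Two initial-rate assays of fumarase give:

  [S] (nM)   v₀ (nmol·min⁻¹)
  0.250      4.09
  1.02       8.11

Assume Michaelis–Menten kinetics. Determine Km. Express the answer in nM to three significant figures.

0.478 nM

From v = Vmax[S]/(Km+[S]), each point gives Vmax = v(Km+[S])/[S].
Equating: 4.09(Km+0.250)/0.250 = 8.11(Km+1.02)/1.02.
16.36·Km + 4.09 = 7.951·Km + 8.11, so (16.36 − 7.951)·Km = 8.11 − 4.09.
Km = 4.020/8.409 = 0.478 nM; then Vmax = 4.09(0.478+0.250)/0.250 = 11.9 nmol·min⁻¹.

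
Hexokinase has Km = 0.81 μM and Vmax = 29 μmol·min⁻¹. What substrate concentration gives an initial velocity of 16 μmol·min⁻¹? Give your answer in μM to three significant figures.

Rearranging v = Vmax[S]/(Km+[S]) gives [S] = Km·v/(Vmax − v).
[S] = 0.81 × 16 / (29 − 16) = 12.96/13.00 = 0.997 μM.

0.997 μM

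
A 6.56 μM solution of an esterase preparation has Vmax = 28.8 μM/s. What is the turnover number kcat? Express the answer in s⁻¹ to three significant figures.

4.39 s⁻¹

kcat = Vmax/[E]total = 28.8 μM/s / 6.56 μM = 4.39 s⁻¹.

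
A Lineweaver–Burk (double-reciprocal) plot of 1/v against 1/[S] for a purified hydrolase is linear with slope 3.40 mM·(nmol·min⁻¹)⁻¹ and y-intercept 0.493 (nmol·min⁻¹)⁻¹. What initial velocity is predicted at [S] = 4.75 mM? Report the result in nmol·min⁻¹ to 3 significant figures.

The y-intercept is 1/Vmax, so Vmax = 1/0.493 = 2.03 nmol·min⁻¹.
The slope is Km/Vmax, so Km = 3.40 × 2.03 = 6.90 mM.
Then v = 2.03 × 4.75/(6.90 + 4.75) = 0.827 nmol·min⁻¹.

0.827 nmol·min⁻¹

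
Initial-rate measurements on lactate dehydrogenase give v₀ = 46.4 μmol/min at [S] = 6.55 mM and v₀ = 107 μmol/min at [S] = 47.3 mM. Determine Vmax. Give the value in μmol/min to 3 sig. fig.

135 μmol/min

In reciprocal form, 1/v = (Km/Vmax)·(1/[S]) + 1/Vmax. The two points give (1/[S], 1/v) = (0.1527, 0.02155) and (0.02114, 0.009346).
Slope = (0.02155 − 0.009346)/(0.1527 − 0.02114) = 0.09280; intercept = 0.02155 − 0.09280×0.1527 = 0.007384.
Vmax = 1/intercept = 135 μmol/min; Km = slope × Vmax = 0.09280 × 135 = 12.6 mM.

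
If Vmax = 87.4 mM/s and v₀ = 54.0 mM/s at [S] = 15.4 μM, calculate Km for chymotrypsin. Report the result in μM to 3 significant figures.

9.53 μM

From v = Vmax[S]/(Km+[S]), Km = [S](Vmax − v)/v.
Km = 15.4 × (87.4 − 54.0) / 54.0 = 514.4/54.0 = 9.53 μM.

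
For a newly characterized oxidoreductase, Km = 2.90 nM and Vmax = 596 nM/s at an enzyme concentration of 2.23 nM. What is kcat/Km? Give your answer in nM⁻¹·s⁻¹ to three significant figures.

92.2 nM⁻¹·s⁻¹

kcat = Vmax/[E]total = 596/2.23 = 267 s⁻¹.
kcat/Km = 267/2.90 = 92.2 nM⁻¹·s⁻¹.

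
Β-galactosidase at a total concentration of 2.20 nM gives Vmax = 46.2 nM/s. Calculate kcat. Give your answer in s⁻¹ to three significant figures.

kcat = Vmax/[E]total = 46.2 nM/s / 2.20 nM = 21.0 s⁻¹.

21.0 s⁻¹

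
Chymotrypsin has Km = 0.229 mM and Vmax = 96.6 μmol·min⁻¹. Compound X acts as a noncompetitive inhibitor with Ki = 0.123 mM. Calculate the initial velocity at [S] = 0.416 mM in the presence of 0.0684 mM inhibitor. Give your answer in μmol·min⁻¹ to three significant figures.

α = 1 + [I]/Ki = 1 + 0.0684/0.123 = 1.556.
For a noncompetitive inhibitor, Vmax is reduced to Vmax/α while Km is unchanged: Km,app = 0.229 mM, Vmax,app = 62.1 μmol·min⁻¹.
v = Vmax,app·[S]/(Km,app + [S]) = 62.1 × 0.416/(0.229 + 0.416) = 40.0 μmol·min⁻¹.

40.0 μmol·min⁻¹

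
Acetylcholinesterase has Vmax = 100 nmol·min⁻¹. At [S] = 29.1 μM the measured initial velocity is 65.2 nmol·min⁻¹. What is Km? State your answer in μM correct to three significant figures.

15.5 μM

v/Vmax = 65.2/100 = 0.6520 = [S]/(Km+[S]).
So Km + [S] = [S]/0.6520 = 44.63 μM, giving Km = 44.63 − 29.1 = 15.5 μM.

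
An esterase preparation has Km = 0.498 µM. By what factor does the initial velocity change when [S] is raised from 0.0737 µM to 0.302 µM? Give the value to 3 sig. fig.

Since Vmax cancels, v₂/v₁ = [S]₂(Km+[S]₁) / [S]₁(Km+[S]₂).
= 0.302×(0.498+0.0737) / (0.0737×(0.498+0.302)) = 0.1727/0.05896 = 2.93.

2.93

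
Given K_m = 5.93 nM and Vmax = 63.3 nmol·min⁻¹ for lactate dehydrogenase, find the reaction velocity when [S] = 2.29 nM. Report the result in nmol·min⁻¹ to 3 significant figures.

17.6 nmol·min⁻¹

v = Vmax·[S]/(Km + [S]) = 63.3 × 2.29 / (5.93 + 2.29)
  = 145.0 / 8.220 = 17.6 nmol·min⁻¹.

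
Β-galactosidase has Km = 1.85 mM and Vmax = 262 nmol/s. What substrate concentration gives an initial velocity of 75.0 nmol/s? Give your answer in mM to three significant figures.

0.742 mM

Rearranging v = Vmax[S]/(Km+[S]) gives [S] = Km·v/(Vmax − v).
[S] = 1.85 × 75.0 / (262 − 75.0) = 138.8/187.0 = 0.742 mM.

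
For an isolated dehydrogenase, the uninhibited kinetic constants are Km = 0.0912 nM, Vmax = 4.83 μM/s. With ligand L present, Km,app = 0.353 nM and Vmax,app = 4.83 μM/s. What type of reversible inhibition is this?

competitive

Km increases (0.0912 → 0.353 nM) while Vmax is unchanged — the hallmark of competitive inhibition.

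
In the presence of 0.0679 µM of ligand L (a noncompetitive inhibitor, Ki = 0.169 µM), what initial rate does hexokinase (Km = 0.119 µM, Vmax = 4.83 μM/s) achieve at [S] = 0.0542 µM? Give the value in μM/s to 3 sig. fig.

With α = 1 + [I]/Ki = 1 + 0.0679/0.169 = 1.402, the noncompetitive rate law is v = (Vmax/α)·[S] / (Km + [S]).
v = (4.83/1.402)×0.0542 / (0.119 + 0.0542) = 0.1868/0.1732 = 1.08 μM/s.

1.08 μM/s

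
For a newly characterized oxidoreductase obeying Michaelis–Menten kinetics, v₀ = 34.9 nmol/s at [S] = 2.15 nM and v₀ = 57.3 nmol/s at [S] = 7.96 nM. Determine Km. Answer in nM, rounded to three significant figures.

From v = Vmax[S]/(Km+[S]), each point gives Vmax = v(Km+[S])/[S].
Equating: 34.9(Km+2.15)/2.15 = 57.3(Km+7.96)/7.96.
16.23·Km + 34.9 = 7.198·Km + 57.3, so (16.23 − 7.198)·Km = 57.3 − 34.9.
Km = 22.40/9.034 = 2.48 nM; then Vmax = 34.9(2.48+2.15)/2.15 = 75.1 nmol/s.

2.48 nM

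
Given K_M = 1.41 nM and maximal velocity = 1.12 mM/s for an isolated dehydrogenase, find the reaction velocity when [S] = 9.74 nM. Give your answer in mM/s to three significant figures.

v = Vmax·[S]/(Km + [S]) = 1.12 × 9.74 / (1.41 + 9.74)
  = 10.91 / 11.15 = 0.978 mM/s.

0.978 mM/s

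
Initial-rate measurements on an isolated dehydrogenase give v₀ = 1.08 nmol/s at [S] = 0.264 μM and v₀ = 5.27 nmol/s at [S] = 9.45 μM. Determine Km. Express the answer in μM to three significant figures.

From v = Vmax[S]/(Km+[S]), each point gives Vmax = v(Km+[S])/[S].
Equating: 1.08(Km+0.264)/0.264 = 5.27(Km+9.45)/9.45.
4.091·Km + 1.08 = 0.5577·Km + 5.27, so (4.091 − 0.5577)·Km = 5.27 − 1.08.
Km = 4.190/3.533 = 1.19 μM; then Vmax = 1.08(1.19+0.264)/0.264 = 5.93 nmol/s.

1.19 μM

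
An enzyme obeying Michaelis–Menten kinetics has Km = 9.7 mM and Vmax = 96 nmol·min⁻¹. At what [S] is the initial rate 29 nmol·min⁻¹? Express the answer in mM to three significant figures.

Rearranging v = Vmax[S]/(Km+[S]) gives [S] = Km·v/(Vmax − v).
[S] = 9.7 × 29 / (96 − 29) = 281.3/67.00 = 4.20 mM.

4.20 mM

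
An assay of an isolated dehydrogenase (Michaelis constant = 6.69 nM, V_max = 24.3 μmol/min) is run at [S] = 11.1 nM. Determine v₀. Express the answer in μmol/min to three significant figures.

15.2 μmol/min

v = Vmax·[S]/(Km + [S]) = 24.3 × 11.1 / (6.69 + 11.1)
  = 269.7 / 17.79 = 15.2 μmol/min.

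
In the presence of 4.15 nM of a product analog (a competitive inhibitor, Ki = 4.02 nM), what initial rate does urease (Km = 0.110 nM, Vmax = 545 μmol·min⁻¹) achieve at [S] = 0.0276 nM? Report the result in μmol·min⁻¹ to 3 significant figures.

α = 1 + [I]/Ki = 1 + 4.15/4.02 = 2.032.
For a competitive inhibitor, Vmax is unchanged and the apparent Km becomes α·Km: Km,app = 0.224 nM, Vmax,app = 545 μmol·min⁻¹.
v = Vmax,app·[S]/(Km,app + [S]) = 545 × 0.0276/(0.224 + 0.0276) = 59.9 μmol·min⁻¹.

59.9 μmol·min⁻¹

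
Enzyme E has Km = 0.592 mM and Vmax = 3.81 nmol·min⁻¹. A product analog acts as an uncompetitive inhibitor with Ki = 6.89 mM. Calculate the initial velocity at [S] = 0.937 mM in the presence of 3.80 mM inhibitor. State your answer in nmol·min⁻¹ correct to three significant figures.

With α = 1 + [I]/Ki = 1 + 3.80/6.89 = 1.552, the uncompetitive rate law is v = (Vmax/α)·[S] / (Km/α + [S]).
v = (3.81/1.552)×0.937 / (0.592/1.552 + 0.937) = 2.301/1.319 = 1.75 nmol·min⁻¹.

1.75 nmol·min⁻¹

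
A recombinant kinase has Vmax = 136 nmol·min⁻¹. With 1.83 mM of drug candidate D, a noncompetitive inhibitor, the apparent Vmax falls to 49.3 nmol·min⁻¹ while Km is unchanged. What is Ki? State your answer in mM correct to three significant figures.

Noncompetitive: Vmax,app = Vmax/α with α = 1 + [I]/Ki.
α = Vmax/Vmax,app = 136/49.3 = 2.759.
Ki = [I]/(α − 1) = 1.83/1.759 = 1.04 mM.

1.04 mM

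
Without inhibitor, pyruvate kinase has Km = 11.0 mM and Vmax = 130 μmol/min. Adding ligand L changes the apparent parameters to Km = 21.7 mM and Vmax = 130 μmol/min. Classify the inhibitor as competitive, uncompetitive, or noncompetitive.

Km increases (11.0 → 21.7 mM) while Vmax is unchanged — the hallmark of competitive inhibition.

competitive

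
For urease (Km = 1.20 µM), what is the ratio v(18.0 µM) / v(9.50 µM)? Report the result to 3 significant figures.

The fractional saturations are [S]/(Km+[S]) = 9.50/10.70 = 0.8879 and 18.0/19.20 = 0.9375.
v₂/v₁ is just their ratio: 0.9375/0.8879 = 1.06.

1.06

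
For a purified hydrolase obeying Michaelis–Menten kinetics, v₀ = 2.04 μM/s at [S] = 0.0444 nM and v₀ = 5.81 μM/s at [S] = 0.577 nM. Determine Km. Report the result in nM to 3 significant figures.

0.105 nM

In reciprocal form, 1/v = (Km/Vmax)·(1/[S]) + 1/Vmax. The two points give (1/[S], 1/v) = (22.52, 0.4902) and (1.733, 0.1721).
Slope = (0.4902 − 0.1721)/(22.52 − 1.733) = 0.01530; intercept = 0.4902 − 0.01530×22.52 = 0.1456.
Vmax = 1/intercept = 6.87 μM/s; Km = slope × Vmax = 0.01530 × 6.87 = 0.105 nM.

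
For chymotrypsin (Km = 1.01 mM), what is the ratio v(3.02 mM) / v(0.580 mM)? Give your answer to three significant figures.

2.05

Since Vmax cancels, v₂/v₁ = [S]₂(Km+[S]₁) / [S]₁(Km+[S]₂).
= 3.02×(1.01+0.580) / (0.580×(1.01+3.02)) = 4.802/2.337 = 2.05.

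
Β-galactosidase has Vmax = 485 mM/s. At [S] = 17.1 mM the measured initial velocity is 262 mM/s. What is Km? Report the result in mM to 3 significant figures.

14.6 mM

From v = Vmax[S]/(Km+[S]), Km = [S](Vmax − v)/v.
Km = 17.1 × (485 − 262) / 262 = 3813/262 = 14.6 mM.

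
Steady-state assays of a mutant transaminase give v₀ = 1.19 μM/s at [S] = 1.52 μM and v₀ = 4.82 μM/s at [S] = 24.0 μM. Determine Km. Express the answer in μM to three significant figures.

6.24 μM

From v = Vmax[S]/(Km+[S]), each point gives Vmax = v(Km+[S])/[S].
Equating: 1.19(Km+1.52)/1.52 = 4.82(Km+24.0)/24.0.
0.7829·Km + 1.19 = 0.2008·Km + 4.82, so (0.7829 − 0.2008)·Km = 4.82 − 1.19.
Km = 3.630/0.5821 = 6.24 μM; then Vmax = 1.19(6.24+1.52)/1.52 = 6.07 μM/s.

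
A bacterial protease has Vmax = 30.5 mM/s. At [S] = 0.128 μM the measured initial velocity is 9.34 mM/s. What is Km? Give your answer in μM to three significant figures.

0.290 μM

From v = Vmax[S]/(Km+[S]), Km = [S](Vmax − v)/v.
Km = 0.128 × (30.5 − 9.34) / 9.34 = 2.708/9.34 = 0.290 μM.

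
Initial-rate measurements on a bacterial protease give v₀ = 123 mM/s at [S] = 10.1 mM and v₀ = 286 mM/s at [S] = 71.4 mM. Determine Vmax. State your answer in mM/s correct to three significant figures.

In reciprocal form, 1/v = (Km/Vmax)·(1/[S]) + 1/Vmax. The two points give (1/[S], 1/v) = (0.09901, 0.008130) and (0.01401, 0.003497).
Slope = (0.008130 − 0.003497)/(0.09901 − 0.01401) = 0.05451; intercept = 0.008130 − 0.05451×0.09901 = 0.002733.
Vmax = 1/intercept = 366 mM/s; Km = slope × Vmax = 0.05451 × 366 = 19.9 mM.

366 mM/s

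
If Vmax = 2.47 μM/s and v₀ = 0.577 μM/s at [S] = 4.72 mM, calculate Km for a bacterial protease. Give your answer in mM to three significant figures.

From v = Vmax[S]/(Km+[S]), Km = [S](Vmax − v)/v.
Km = 4.72 × (2.47 − 0.577) / 0.577 = 8.935/0.577 = 15.5 mM.

15.5 mM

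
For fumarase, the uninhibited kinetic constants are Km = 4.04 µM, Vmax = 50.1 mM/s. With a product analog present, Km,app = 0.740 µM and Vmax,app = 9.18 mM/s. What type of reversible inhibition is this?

uncompetitive

Both Km and Vmax decrease by the same factor (~5.46-fold) — characteristic of uncompetitive inhibition.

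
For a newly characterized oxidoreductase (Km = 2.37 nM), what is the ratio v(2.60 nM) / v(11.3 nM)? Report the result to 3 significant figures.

0.633

The fractional saturations are [S]/(Km+[S]) = 11.3/13.67 = 0.8266 and 2.60/4.970 = 0.5231.
v₂/v₁ is just their ratio: 0.5231/0.8266 = 0.633.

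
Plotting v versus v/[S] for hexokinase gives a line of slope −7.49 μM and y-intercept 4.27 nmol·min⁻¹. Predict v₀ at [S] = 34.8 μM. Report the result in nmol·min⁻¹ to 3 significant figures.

In the Eadie–Hofstee form v = Vmax − Km·(v/[S]), the slope is −Km and the intercept is Vmax, so Km = 7.49 μM and Vmax = 4.27 nmol·min⁻¹.
v = 4.27 × 34.8/(7.49 + 34.8) = 3.51 nmol·min⁻¹.

3.51 nmol·min⁻¹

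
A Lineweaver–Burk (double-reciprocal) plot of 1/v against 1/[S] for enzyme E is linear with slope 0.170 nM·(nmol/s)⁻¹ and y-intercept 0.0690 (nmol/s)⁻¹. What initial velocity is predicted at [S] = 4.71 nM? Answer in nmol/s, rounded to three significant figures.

9.52 nmol/s

The y-intercept is 1/Vmax, so Vmax = 1/0.0690 = 14.5 nmol/s.
The slope is Km/Vmax, so Km = 0.170 × 14.5 = 2.46 nM.
Then v = 14.5 × 4.71/(2.46 + 4.71) = 9.52 nmol/s.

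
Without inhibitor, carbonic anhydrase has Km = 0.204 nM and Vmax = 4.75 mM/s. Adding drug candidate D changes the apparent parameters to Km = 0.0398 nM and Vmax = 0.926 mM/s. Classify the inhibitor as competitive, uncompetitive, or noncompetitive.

Both Km and Vmax decrease by the same factor (~5.13-fold) — characteristic of uncompetitive inhibition.

uncompetitive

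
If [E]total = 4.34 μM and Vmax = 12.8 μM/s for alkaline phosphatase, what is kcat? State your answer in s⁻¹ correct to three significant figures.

2.95 s⁻¹

kcat = Vmax/[E]total = 12.8 μM/s / 4.34 μM = 2.95 s⁻¹.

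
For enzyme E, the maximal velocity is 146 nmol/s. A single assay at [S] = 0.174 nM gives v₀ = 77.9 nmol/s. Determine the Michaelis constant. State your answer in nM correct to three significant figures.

0.152 nM

v/Vmax = 77.9/146 = 0.5336 = [S]/(Km+[S]).
So Km + [S] = [S]/0.5336 = 0.3261 nM, giving Km = 0.3261 − 0.174 = 0.152 nM.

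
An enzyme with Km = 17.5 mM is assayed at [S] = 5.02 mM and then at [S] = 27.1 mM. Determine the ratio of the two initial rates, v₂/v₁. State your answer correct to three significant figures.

2.73

The fractional saturations are [S]/(Km+[S]) = 5.02/22.52 = 0.2229 and 27.1/44.60 = 0.6076.
v₂/v₁ is just their ratio: 0.6076/0.2229 = 2.73.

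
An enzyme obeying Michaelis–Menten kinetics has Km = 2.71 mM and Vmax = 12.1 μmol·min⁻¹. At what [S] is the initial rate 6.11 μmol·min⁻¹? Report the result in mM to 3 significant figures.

Rearranging v = Vmax[S]/(Km+[S]) gives [S] = Km·v/(Vmax − v).
[S] = 2.71 × 6.11 / (12.1 − 6.11) = 16.56/5.990 = 2.76 mM.

2.76 mM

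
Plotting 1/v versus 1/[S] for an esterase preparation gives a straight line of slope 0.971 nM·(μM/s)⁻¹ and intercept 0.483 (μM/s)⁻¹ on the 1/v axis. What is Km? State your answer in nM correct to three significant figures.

y-intercept = 1/Vmax ⇒ Vmax = 2.07 μM/s; slope = Km/Vmax ⇒ Km = slope × Vmax.
Km = 0.971 × 2.07 = 2.01 nM.

2.01 nM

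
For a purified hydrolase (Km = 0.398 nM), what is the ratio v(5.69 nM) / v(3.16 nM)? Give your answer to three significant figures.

The fractional saturations are [S]/(Km+[S]) = 3.16/3.558 = 0.8881 and 5.69/6.088 = 0.9346.
v₂/v₁ is just their ratio: 0.9346/0.8881 = 1.05.

1.05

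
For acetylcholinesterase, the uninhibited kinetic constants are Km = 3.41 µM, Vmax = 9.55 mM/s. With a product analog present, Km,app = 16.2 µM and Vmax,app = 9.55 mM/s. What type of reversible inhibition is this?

Km increases (3.41 → 16.2 µM) while Vmax is unchanged — the hallmark of competitive inhibition.

competitive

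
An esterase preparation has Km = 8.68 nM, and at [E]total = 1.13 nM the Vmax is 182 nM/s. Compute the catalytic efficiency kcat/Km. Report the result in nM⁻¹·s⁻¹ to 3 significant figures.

kcat = Vmax/[E]total = 182/1.13 = 161 s⁻¹.
kcat/Km = 161/8.68 = 18.6 nM⁻¹·s⁻¹.

18.6 nM⁻¹·s⁻¹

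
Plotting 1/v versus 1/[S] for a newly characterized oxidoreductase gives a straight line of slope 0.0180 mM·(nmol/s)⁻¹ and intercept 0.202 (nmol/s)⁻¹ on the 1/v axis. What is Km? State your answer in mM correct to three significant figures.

y-intercept = 1/Vmax ⇒ Vmax = 4.95 nmol/s; slope = Km/Vmax ⇒ Km = slope × Vmax.
Km = 0.0180 × 4.95 = 0.0891 mM.

0.0891 mM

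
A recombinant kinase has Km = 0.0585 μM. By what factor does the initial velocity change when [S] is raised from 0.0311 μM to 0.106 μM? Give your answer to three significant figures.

1.86

Since Vmax cancels, v₂/v₁ = [S]₂(Km+[S]₁) / [S]₁(Km+[S]₂).
= 0.106×(0.0585+0.0311) / (0.0311×(0.0585+0.106)) = 0.009498/0.005116 = 1.86.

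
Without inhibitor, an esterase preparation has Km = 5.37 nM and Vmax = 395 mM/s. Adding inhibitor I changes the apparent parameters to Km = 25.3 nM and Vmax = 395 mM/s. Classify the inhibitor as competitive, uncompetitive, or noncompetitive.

competitive

Km increases (5.37 → 25.3 nM) while Vmax is unchanged — the hallmark of competitive inhibition.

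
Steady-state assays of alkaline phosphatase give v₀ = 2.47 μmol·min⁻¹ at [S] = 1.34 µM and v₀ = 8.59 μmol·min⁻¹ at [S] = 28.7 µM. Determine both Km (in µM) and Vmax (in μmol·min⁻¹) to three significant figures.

Km = 3.96 µM; Vmax = 9.78 μmol·min⁻¹

In reciprocal form, 1/v = (Km/Vmax)·(1/[S]) + 1/Vmax. The two points give (1/[S], 1/v) = (0.7463, 0.4049) and (0.03484, 0.1164).
Slope = (0.4049 − 0.1164)/(0.7463 − 0.03484) = 0.4054; intercept = 0.4049 − 0.4054×0.7463 = 0.1023.
Vmax = 1/intercept = 9.78 μmol·min⁻¹; Km = slope × Vmax = 0.4054 × 9.78 = 3.96 µM.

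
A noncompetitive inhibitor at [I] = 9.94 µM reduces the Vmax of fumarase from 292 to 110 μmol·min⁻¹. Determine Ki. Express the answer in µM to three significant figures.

Noncompetitive: Vmax,app = Vmax/α with α = 1 + [I]/Ki.
α = Vmax/Vmax,app = 292/110 = 2.655.
Ki = [I]/(α − 1) = 9.94/1.655 = 6.01 µM.

6.01 µM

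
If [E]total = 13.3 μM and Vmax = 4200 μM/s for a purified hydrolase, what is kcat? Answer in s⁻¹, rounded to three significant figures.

kcat = Vmax/[E]total = 4200 μM/s / 13.3 μM = 316 s⁻¹.

316 s⁻¹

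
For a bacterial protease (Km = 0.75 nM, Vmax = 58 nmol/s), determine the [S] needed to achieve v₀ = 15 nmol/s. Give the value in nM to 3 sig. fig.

Rearranging v = Vmax[S]/(Km+[S]) gives [S] = Km·v/(Vmax − v).
[S] = 0.75 × 15 / (58 − 15) = 11.25/43.00 = 0.262 nM.

0.262 nM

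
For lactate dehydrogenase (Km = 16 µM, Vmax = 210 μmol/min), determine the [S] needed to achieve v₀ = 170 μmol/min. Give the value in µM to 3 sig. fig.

The required fractional saturation is v/Vmax = 170/210 = 0.8095.
Then [S]/(Km+[S]) = 0.8095 ⇒ [S] = 16 × 0.8095/(1 − 0.8095) = 68.0 µM.

68.0 µM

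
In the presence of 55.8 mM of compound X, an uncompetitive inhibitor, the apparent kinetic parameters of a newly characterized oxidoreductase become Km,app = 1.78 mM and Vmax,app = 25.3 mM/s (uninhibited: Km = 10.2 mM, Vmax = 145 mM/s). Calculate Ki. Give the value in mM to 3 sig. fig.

11.8 mM

Uncompetitive: Vmax,app = Vmax/α (and Km,app = Km/α) with α = 1 + [I]/Ki.
α = Vmax/Vmax,app = 145/25.3 = 5.731.
Ki = [I]/(α − 1) = 55.8/4.731 = 11.8 mM.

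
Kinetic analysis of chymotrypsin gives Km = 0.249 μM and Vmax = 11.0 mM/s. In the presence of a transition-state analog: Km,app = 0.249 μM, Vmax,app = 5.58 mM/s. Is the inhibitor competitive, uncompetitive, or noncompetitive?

Vmax decreases (11.0 → 5.58 mM/s) while Km is unchanged — pure noncompetitive inhibition.

noncompetitive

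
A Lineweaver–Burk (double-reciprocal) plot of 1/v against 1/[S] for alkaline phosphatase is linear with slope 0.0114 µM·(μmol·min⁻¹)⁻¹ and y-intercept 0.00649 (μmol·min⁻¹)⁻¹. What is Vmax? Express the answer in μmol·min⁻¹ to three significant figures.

The y-intercept of a Lineweaver–Burk plot equals 1/Vmax, so Vmax = 1/0.00649 = 154 μmol·min⁻¹.

154 μmol·min⁻¹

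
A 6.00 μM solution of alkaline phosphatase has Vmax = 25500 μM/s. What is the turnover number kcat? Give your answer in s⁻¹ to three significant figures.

kcat = Vmax/[E]total = 25500 μM/s / 6.00 μM = 4250 s⁻¹.

4250 s⁻¹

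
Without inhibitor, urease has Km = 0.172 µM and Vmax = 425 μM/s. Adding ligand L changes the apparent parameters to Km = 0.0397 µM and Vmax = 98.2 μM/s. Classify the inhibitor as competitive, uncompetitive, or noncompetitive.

Both Km and Vmax decrease by the same factor (~4.33-fold) — characteristic of uncompetitive inhibition.

uncompetitive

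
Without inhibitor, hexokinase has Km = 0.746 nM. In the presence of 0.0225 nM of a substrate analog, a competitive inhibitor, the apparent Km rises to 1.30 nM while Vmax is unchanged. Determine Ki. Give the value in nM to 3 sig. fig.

0.0303 nM

Competitive: Km,app = α·Km with α = 1 + [I]/Ki.
α = Km,app/Km = 1.30/0.746 = 1.743.
Since α = 1 + [I]/Ki, [I]/Ki = 1.743 − 1 = 0.7426 and Ki = 0.0225/0.7426 = 0.0303 nM.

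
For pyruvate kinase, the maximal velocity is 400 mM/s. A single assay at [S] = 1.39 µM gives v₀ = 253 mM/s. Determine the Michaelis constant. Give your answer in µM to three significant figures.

v/Vmax = 253/400 = 0.6325 = [S]/(Km+[S]).
So Km + [S] = [S]/0.6325 = 2.198 µM, giving Km = 2.198 − 1.39 = 0.808 µM.

0.808 µM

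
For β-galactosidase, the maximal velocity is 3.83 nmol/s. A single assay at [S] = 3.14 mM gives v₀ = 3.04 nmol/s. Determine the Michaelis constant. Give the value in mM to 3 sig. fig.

From v = Vmax[S]/(Km+[S]), Km = [S](Vmax − v)/v.
Km = 3.14 × (3.83 − 3.04) / 3.04 = 2.481/3.04 = 0.816 mM.

0.816 mM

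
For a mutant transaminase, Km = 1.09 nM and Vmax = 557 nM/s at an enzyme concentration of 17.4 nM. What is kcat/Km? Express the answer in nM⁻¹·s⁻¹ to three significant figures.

kcat = Vmax/[E]total = 557/17.4 = 32.0 s⁻¹.
kcat/Km = 32.0/1.09 = 29.4 nM⁻¹·s⁻¹.

29.4 nM⁻¹·s⁻¹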